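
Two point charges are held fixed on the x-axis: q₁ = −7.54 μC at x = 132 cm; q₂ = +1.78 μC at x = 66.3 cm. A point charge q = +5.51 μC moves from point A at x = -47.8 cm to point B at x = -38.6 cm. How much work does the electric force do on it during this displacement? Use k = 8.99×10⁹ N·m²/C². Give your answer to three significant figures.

4.42×10⁻³ J

The work done by the electric force is W_field = −ΔU = −q(V_B − V_A) = q(V_A − V_B).
At A: distances to the source charges are 1.80 m, 1.14 m; V_A = Σ kqᵢ/rᵢ = -2.37×10⁴ V.
At B: distances to the source charges are 1.71 m, 1.05 m; V_B = Σ kqᵢ/rᵢ = -2.45×10⁴ V.
ΔV = V_B − V_A = -803 V.
W_field = −qΔV = −(5.51×10⁻⁶ C)(-803 V) = 4.42×10⁻³ J.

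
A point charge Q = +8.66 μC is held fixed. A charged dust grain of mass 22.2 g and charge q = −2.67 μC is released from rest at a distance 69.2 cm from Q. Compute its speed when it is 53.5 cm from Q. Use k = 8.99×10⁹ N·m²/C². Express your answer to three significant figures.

Only the electrostatic force acts, so mechanical energy is conserved: ½mv² = U₁ − U₂ = kQq(1/r₁ − 1/r₂).
U₁ − U₂ = (8.99×10⁹ N·m²/C²)(8.66×10⁻⁶ C)(-2.67×10⁻⁶ C)(1/0.692 − 1/0.535) = 0.0882 J.
v = √(2·0.0882/0.0222) = 2.82 m/s.

2.82 m/s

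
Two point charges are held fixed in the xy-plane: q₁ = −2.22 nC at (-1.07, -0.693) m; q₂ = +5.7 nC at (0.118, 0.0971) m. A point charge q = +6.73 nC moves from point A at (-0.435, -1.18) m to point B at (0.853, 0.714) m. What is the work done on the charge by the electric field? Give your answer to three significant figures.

The work done by the electric force is W_field = −ΔU = −q(V_B − V_A) = q(V_A − V_B).
At A: distances to the source charges are 0.800 m, 1.39 m; V_A = Σ kqᵢ/rᵢ = 11.9 V.
At B: distances to the source charges are 2.38 m, 0.960 m; V_B = Σ kqᵢ/rᵢ = 45.0 V.
ΔV = V_B − V_A = 33.1 V.
W_field = −qΔV = −(6.73×10⁻⁹ C)(33.1 V) = -2.23×10⁻⁷ J.

-2.23×10⁻⁷ J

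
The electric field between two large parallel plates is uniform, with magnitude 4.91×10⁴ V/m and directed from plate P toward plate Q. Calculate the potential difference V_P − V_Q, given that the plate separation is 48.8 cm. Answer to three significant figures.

2.40×10⁴ V

In a uniform field, potential decreases in the direction of E: ΔV = −E·d for a displacement d parallel to E.
Going from Q to P is a displacement of 48.8 cm opposite to the field, so V_P − V_Q = +Ed = 2.40×10⁴ V.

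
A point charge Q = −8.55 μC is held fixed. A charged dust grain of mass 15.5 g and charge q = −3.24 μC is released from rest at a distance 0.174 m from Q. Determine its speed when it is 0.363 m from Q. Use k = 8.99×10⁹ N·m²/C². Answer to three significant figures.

9.81 m/s

Only the electrostatic force acts, so mechanical energy is conserved: ½mv² = U₁ − U₂ = kQq(1/r₁ − 1/r₂).
U₁ − U₂ = (8.99×10⁹ N·m²/C²)(-8.55×10⁻⁶ C)(-3.24×10⁻⁶ C)(1/0.174 − 1/0.363) = 0.745 J.
v = √(2·0.745/0.0155) = 9.81 m/s.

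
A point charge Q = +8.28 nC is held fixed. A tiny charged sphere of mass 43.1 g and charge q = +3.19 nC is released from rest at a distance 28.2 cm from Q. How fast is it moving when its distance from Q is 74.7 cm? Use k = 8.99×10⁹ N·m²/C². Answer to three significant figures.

4.93×10⁻³ m/s

Only the electrostatic force acts, so mechanical energy is conserved: ½mv² = U₁ − U₂ = kQq(1/r₁ − 1/r₂).
U₁ − U₂ = (8.99×10⁹ N·m²/C²)(8.28×10⁻⁹ C)(3.19×10⁻⁹ C)(1/0.282 − 1/0.747) = 5.24×10⁻⁷ J.
v = √(2·5.24×10⁻⁷/0.0431) = 4.93×10⁻³ m/s.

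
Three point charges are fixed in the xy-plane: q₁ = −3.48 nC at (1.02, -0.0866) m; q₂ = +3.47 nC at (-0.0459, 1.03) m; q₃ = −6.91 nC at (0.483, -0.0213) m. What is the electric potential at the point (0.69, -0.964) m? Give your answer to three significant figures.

The total potential is the scalar sum of each charge's contribution, V = Σ kqᵢ/rᵢ.
Distances from the field point to each charge: r₁ = 0.937 m, r₂ = 2.13 m, r₃ = 0.965 m.
V = k[(-3.48×10⁻⁹)/(0.937) + (3.47×10⁻⁹)/(2.13) + (-6.91×10⁻⁹)/(0.965)] = -83.1 V.

-83.1 V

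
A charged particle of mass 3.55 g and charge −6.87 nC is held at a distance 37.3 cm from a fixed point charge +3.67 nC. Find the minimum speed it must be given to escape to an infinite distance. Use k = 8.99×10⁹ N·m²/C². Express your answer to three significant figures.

0.0185 m/s

To just escape, total mechanical energy must reach zero at infinity: ½mv²_min + U = 0, so ½mv²_min = −U = |kQq|/r.
|U| = |kQq|/r = (8.99×10⁹ N·m²/C²)(3.67×10⁻⁹)(6.87×10⁻⁹)/(0.373) = 6.08×10⁻⁷ J.
v_min = √(2|U|/m) = √(2·6.08×10⁻⁷/3.55×10⁻³) = 0.0185 m/s.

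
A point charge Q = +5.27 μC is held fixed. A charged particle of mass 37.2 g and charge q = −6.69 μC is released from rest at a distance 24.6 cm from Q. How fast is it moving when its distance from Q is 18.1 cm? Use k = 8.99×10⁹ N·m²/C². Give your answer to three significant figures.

Only the electrostatic force acts, so mechanical energy is conserved: ½mv² = U₁ − U₂ = kQq(1/r₁ − 1/r₂).
U₁ − U₂ = (8.99×10⁹ N·m²/C²)(5.27×10⁻⁶ C)(-6.69×10⁻⁶ C)(1/0.246 − 1/0.181) = 0.463 J.
v = √(2·0.463/0.0372) = 4.99 m/s.

4.99 m/s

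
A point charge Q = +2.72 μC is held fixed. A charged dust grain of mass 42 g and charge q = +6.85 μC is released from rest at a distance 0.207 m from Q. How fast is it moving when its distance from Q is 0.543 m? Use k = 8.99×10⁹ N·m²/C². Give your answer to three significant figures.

Only the electrostatic force acts, so mechanical energy is conserved: ½mv² = U₁ − U₂ = kQq(1/r₁ − 1/r₂).
U₁ − U₂ = (8.99×10⁹ N·m²/C²)(2.72×10⁻⁶ C)(6.85×10⁻⁶ C)(1/0.207 − 1/0.543) = 0.501 J.
v = √(2·0.501/0.0420) = 4.88 m/s.

4.88 m/s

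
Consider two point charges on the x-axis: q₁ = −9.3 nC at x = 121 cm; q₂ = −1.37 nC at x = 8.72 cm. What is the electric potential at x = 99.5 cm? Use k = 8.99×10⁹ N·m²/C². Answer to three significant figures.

-402 V

The total potential is the scalar sum of each charge's contribution, V = Σ kqᵢ/rᵢ.
Distances from the field point to each charge: r₁ = 0.215 m, r₂ = 0.908 m.
V = k[(-9.30×10⁻⁹)/(0.215) + (-1.37×10⁻⁹)/(0.908)] = -402 V.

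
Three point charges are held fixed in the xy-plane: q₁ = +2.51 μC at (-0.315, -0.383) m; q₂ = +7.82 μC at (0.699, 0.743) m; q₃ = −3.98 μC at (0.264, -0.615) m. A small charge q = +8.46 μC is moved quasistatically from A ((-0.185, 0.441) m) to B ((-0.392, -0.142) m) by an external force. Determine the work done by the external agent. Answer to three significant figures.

0.202 J

For quasistatic motion the external work equals the change in potential energy: W_ext = qΔV = q(V_B − V_A).
At A: distances to the source charges are 0.834 m, 0.934 m, 1.15 m; V_A = Σ kqᵢ/rᵢ = 7.11×10⁴ V.
At B: distances to the source charges are 0.253 m, 1.40 m, 0.809 m; V_B = Σ kqᵢ/rᵢ = 9.50×10⁴ V.
ΔV = V_B − V_A = 2.39×10⁴ V.
W_ext = qΔV = (8.46×10⁻⁶ C)(2.39×10⁴ V) = 0.202 J.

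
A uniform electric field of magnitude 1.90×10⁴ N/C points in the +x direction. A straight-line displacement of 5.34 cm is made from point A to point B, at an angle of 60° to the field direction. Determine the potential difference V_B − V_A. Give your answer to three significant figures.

-507 V

Only the component of displacement along E changes the potential: ΔV = −E·d·cosθ.
ΔV = −(1.90×10⁴ V/m)(0.0534 m)cos60° = -507 V.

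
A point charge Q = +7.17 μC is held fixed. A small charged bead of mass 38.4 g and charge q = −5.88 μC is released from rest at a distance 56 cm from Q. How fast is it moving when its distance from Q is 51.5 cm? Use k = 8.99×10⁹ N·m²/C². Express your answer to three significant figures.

1.76 m/s

Only the electrostatic force acts, so mechanical energy is conserved: ½mv² = U₁ − U₂ = kQq(1/r₁ − 1/r₂).
U₁ − U₂ = (8.99×10⁹ N·m²/C²)(7.17×10⁻⁶ C)(-5.88×10⁻⁶ C)(1/0.560 − 1/0.515) = 0.0591 J.
v = √(2·0.0591/0.0384) = 1.76 m/s.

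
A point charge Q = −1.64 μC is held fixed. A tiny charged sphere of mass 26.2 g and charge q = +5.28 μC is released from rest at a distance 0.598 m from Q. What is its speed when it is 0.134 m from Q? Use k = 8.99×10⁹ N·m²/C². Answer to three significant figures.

5.87 m/s

Only the electrostatic force acts, so mechanical energy is conserved: ½mv² = U₁ − U₂ = kQq(1/r₁ − 1/r₂).
U₁ − U₂ = (8.99×10⁹ N·m²/C²)(-1.64×10⁻⁶ C)(5.28×10⁻⁶ C)(1/0.598 − 1/0.134) = 0.451 J.
v = √(2·0.451/0.0262) = 5.87 m/s.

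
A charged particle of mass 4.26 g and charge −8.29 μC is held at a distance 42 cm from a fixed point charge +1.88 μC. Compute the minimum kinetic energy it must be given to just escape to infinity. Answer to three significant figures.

0.334 J

To just escape, total mechanical energy must reach zero at infinity: ½mv²_min + U = 0, so ½mv²_min = −U = |kQq|/r.
|U| = |kQq|/r = (8.99×10⁹ N·m²/C²)(1.88×10⁻⁶)(8.29×10⁻⁶)/(0.420) = 0.334 J.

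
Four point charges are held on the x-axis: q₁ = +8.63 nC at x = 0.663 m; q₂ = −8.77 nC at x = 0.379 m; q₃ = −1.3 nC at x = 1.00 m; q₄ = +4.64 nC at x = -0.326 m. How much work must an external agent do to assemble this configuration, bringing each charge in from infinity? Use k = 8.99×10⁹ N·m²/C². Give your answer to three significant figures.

The assembly work is the sum of pairwise potential energies, U = Σ_{i<j} kqᵢqⱼ/rᵢⱼ.
Pair separations: r₁₂ = 0.284 m, r₁₃ = 0.337 m, r₁₄ = 0.989 m, r₂₃ = 0.621 m, r₂₄ = 0.705 m, r₃₄ = 1.33 m.
Summing all 6 pair terms gives U = -2.73×10⁻⁶ J.

-2.73×10⁻⁶ J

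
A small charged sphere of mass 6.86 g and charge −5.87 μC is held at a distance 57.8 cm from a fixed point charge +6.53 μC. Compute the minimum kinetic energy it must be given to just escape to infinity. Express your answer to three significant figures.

To just escape, total mechanical energy must reach zero at infinity: ½mv²_min + U = 0, so ½mv²_min = −U = |kQq|/r.
|U| = |kQq|/r = (8.99×10⁹ N·m²/C²)(6.53×10⁻⁶)(5.87×10⁻⁶)/(0.578) = 0.596 J.

0.596 J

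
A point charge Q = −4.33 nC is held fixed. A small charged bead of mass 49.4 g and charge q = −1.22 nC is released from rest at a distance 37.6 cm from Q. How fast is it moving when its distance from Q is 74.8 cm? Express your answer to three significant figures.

Only the electrostatic force acts, so mechanical energy is conserved: ½mv² = U₁ − U₂ = kQq(1/r₁ − 1/r₂).
U₁ − U₂ = (8.99×10⁹ N·m²/C²)(-4.33×10⁻⁹ C)(-1.22×10⁻⁹ C)(1/0.376 − 1/0.748) = 6.28×10⁻⁸ J.
v = √(2·6.28×10⁻⁸/0.0494) = 1.59×10⁻³ m/s.

1.59×10⁻³ m/s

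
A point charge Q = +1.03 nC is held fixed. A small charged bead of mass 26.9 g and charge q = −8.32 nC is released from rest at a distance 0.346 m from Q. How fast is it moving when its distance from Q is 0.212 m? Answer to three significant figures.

Only the electrostatic force acts, so mechanical energy is conserved: ½mv² = U₁ − U₂ = kQq(1/r₁ − 1/r₂).
U₁ − U₂ = (8.99×10⁹ N·m²/C²)(1.03×10⁻⁹ C)(-8.32×10⁻⁹ C)(1/0.346 − 1/0.212) = 1.41×10⁻⁷ J.
v = √(2·1.41×10⁻⁷/0.0269) = 3.23×10⁻³ m/s.

3.23×10⁻³ m/s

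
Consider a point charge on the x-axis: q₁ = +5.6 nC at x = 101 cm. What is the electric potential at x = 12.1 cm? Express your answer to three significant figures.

The total potential is the scalar sum of each charge's contribution, V = Σ kqᵢ/rᵢ.
V = k[(5.60×10⁻⁹)/(0.889)] = 56.6 V.

56.6 V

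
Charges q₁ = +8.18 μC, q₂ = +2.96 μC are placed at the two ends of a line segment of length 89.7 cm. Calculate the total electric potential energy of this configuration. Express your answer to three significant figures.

0.243 J

The assembly work is the sum of pairwise potential energies, U = Σ_{i<j} kqᵢqⱼ/rᵢⱼ.
The separation is r = 0.897 m.
U = (0.243) = 0.243 J.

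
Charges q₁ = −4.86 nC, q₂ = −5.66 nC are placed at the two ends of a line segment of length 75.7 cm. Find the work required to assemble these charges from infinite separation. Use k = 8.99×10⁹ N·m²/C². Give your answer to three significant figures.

The work to assemble the configuration equals its total potential energy, U = Σ kqᵢqⱼ/rᵢⱼ over all pairs.
The separation is r = 0.757 m.
U = (3.27×10⁻⁷) = 3.27×10⁻⁷ J.

3.27×10⁻⁷ J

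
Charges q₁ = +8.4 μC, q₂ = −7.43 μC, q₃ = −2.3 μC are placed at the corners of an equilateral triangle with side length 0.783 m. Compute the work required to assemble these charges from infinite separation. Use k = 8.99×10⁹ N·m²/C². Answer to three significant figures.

The assembly work is the sum of pairwise potential energies, U = Σ_{i<j} kqᵢqⱼ/rᵢⱼ.
All three pair separations equal the side length, 0.783 m.
U = (-0.717) + (-0.222) + (0.196) = -0.742 J.

-0.742 J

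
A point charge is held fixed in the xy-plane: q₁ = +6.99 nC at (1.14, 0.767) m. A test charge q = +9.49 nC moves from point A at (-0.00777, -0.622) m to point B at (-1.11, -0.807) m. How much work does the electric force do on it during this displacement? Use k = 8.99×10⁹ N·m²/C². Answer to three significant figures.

The work done by the electric force is W_field = −ΔU = −q(V_B − V_A) = q(V_A − V_B).
At A: distance to the source charge is 1.80 m; V_A = kq₁/r = 34.9 V.
At B: distance to the source charge is 2.75 m; V_B = kq₁/r = 22.9 V.
ΔV = V_B − V_A = -12.0 V.
W_field = −qΔV = −(9.49×10⁻⁹ C)(-12.0 V) = 1.14×10⁻⁷ J.

1.14×10⁻⁷ J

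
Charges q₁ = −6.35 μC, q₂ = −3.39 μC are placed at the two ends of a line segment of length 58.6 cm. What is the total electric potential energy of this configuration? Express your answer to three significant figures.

0.330 J

The assembly work is the sum of pairwise potential energies, U = Σ_{i<j} kqᵢqⱼ/rᵢⱼ.
The separation is r = 0.586 m.
U = (0.330) = 0.330 J.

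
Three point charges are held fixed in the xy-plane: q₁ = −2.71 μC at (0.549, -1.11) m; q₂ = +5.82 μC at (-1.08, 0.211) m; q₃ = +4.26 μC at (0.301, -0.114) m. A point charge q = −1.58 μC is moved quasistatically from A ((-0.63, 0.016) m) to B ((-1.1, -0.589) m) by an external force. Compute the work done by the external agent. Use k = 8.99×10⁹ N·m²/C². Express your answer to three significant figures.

For quasistatic motion the external work equals the change in potential energy: W_ext = qΔV = q(V_B − V_A).
At A: distances to the source charges are 1.63 m, 0.490 m, 0.940 m; V_A = Σ kqᵢ/rᵢ = 1.32×10⁵ V.
At B: distances to the source charges are 1.73 m, 0.800 m, 1.48 m; V_B = Σ kqᵢ/rᵢ = 7.72×10⁴ V.
ΔV = V_B − V_A = -5.53×10⁴ V.
W_ext = qΔV = (-1.58×10⁻⁶ C)(-5.53×10⁴ V) = 0.0874 J.

0.0874 J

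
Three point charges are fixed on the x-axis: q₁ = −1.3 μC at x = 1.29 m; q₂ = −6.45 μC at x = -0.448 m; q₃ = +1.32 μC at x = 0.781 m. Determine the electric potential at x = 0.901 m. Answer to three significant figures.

2.59×10⁴ V

The total potential is the scalar sum of each charge's contribution, V = Σ kqᵢ/rᵢ.
Distances from the field point to each charge: r₁ = 0.389 m, r₂ = 1.35 m, r₃ = 0.120 m.
V = k[(-1.30×10⁻⁶)/(0.389) + (-6.45×10⁻⁶)/(1.35) + (1.32×10⁻⁶)/(0.120)] = 2.59×10⁴ V.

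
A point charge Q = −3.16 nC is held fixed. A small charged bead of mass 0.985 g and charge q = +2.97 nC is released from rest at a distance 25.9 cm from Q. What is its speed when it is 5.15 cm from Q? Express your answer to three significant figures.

Only the electrostatic force acts, so mechanical energy is conserved: ½mv² = U₁ − U₂ = kQq(1/r₁ − 1/r₂).
U₁ − U₂ = (8.99×10⁹ N·m²/C²)(-3.16×10⁻⁹ C)(2.97×10⁻⁹ C)(1/0.259 − 1/0.0515) = 1.31×10⁻⁶ J.
v = √(2·1.31×10⁻⁶/9.85×10⁻⁴) = 0.0516 m/s.

0.0516 m/s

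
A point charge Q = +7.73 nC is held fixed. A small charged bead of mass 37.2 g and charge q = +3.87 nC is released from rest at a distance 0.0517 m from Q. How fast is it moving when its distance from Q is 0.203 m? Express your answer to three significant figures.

Only the electrostatic force acts, so mechanical energy is conserved: ½mv² = U₁ − U₂ = kQq(1/r₁ − 1/r₂).
U₁ − U₂ = (8.99×10⁹ N·m²/C²)(7.73×10⁻⁹ C)(3.87×10⁻⁹ C)(1/0.0517 − 1/0.203) = 3.88×10⁻⁶ J.
v = √(2·3.88×10⁻⁶/0.0372) = 0.0144 m/s.

0.0144 m/s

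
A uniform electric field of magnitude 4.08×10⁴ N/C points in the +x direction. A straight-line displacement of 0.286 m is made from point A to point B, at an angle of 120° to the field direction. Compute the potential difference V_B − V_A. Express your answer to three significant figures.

Only the component of displacement along E changes the potential: ΔV = −E·d·cosθ.
ΔV = −(4.08×10⁴ V/m)(0.286 m)cos120° = 5830 V.

5830 V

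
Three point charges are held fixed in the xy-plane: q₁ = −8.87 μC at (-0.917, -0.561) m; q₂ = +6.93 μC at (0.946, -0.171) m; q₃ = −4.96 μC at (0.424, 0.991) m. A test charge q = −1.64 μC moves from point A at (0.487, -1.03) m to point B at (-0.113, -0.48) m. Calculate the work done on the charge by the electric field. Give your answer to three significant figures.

The work done by the electric force is W_field = −ΔU = −q(V_B − V_A) = q(V_A − V_B).
At A: distances to the source charges are 1.48 m, 0.974 m, 2.02 m; V_A = Σ kqᵢ/rᵢ = -1.20×10⁴ V.
At B: distances to the source charges are 0.808 m, 1.10 m, 1.57 m; V_B = Σ kqᵢ/rᵢ = -7.07×10⁴ V.
ΔV = V_B − V_A = -5.87×10⁴ V.
W_field = −qΔV = −(-1.64×10⁻⁶ C)(-5.87×10⁴ V) = -0.0963 J.

-0.0963 J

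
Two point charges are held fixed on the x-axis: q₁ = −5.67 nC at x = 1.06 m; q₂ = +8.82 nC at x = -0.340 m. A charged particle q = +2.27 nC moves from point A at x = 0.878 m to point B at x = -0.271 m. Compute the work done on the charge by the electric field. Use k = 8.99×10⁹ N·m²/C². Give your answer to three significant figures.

-3.01×10⁻⁶ J

The work done by the electric force is W_field = −ΔU = −q(V_B − V_A) = q(V_A − V_B).
At A: distances to the source charges are 0.182 m, 1.22 m; V_A = Σ kqᵢ/rᵢ = -215 V.
At B: distances to the source charges are 1.33 m, 0.0690 m; V_B = Σ kqᵢ/rᵢ = 1110 V.
ΔV = V_B − V_A = 1330 V.
W_field = −qΔV = −(2.27×10⁻⁹ C)(1330 V) = -3.01×10⁻⁶ J.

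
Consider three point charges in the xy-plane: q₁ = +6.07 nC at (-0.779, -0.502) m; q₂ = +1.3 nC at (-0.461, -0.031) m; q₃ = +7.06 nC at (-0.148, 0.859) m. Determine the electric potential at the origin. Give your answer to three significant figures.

Electric potential is a scalar, so the contributions from each charge add algebraically: V = Σ kqᵢ/rᵢ.
Distances from the field point to each charge: r₁ = 0.927 m, r₂ = 0.462 m, r₃ = 0.872 m.
V = k[(6.07×10⁻⁹)/(0.927) + (1.30×10⁻⁹)/(0.462) + (7.06×10⁻⁹)/(0.872)] = 157 V.

157 V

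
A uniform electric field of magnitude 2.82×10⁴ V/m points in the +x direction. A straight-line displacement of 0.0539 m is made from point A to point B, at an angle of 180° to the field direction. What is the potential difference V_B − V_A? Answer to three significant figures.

Only the component of displacement along E changes the potential: ΔV = −E·d·cosθ.
ΔV = −(2.82×10⁴ V/m)(0.0539 m)cos180° = 1520 V.

1520 V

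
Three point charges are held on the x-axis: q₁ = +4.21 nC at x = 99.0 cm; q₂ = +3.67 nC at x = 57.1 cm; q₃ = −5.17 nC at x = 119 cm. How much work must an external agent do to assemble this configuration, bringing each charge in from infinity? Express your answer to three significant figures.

The assembly work is the sum of pairwise potential energies, U = Σ_{i<j} kqᵢqⱼ/rᵢⱼ.
Pair separations: r₁₂ = 0.419 m, r₁₃ = 0.200 m, r₂₃ = 0.619 m.
U = (3.32×10⁻⁷) + (-9.78×10⁻⁷) + (-2.76×10⁻⁷) = -9.22×10⁻⁷ J.

-9.22×10⁻⁷ J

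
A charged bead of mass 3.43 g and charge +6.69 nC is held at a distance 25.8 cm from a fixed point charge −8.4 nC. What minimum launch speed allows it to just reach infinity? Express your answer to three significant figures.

To just escape, total mechanical energy must reach zero at infinity: ½mv²_min + U = 0, so ½mv²_min = −U = |kQq|/r.
|U| = |kQq|/r = (8.99×10⁹ N·m²/C²)(8.40×10⁻⁹)(6.69×10⁻⁹)/(0.258) = 1.96×10⁻⁶ J.
v_min = √(2|U|/m) = √(2·1.96×10⁻⁶/3.43×10⁻³) = 0.0338 m/s.

0.0338 m/s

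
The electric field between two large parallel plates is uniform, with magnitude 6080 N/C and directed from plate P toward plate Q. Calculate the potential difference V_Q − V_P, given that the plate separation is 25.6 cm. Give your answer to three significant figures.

-1560 V

In a uniform field, potential decreases in the direction of E: ΔV = −E·d for a displacement d parallel to E.
Going from P to Q is a displacement of 25.6 cm along the field, so V_Q − V_P = −Ed = -1560 V.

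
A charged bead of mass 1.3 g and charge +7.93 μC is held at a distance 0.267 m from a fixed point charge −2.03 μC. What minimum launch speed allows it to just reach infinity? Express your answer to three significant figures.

28.9 m/s

To just escape, total mechanical energy must reach zero at infinity: ½mv²_min + U = 0, so ½mv²_min = −U = |kQq|/r.
|U| = |kQq|/r = (8.99×10⁹ N·m²/C²)(2.03×10⁻⁶)(7.93×10⁻⁶)/(0.267) = 0.542 J.
v_min = √(2|U|/m) = √(2·0.542/1.30×10⁻³) = 28.9 m/s.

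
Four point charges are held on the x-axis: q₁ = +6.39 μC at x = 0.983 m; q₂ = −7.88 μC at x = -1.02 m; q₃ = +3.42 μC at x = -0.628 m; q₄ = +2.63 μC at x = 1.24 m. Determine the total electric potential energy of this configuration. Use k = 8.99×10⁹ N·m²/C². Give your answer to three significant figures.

-0.173 J

The work to assemble the configuration equals its total potential energy, U = Σ kqᵢqⱼ/rᵢⱼ over all pairs.
Pair separations: r₁₂ = 2.00 m, r₁₃ = 1.61 m, r₁₄ = 0.257 m, r₂₃ = 0.392 m, r₂₄ = 2.26 m, r₃₄ = 1.87 m.
Summing all 6 pair terms gives U = -0.173 J.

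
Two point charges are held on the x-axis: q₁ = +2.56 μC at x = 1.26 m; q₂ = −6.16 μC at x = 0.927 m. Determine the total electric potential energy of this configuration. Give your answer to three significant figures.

-0.426 J

The assembly work is the sum of pairwise potential energies, U = Σ_{i<j} kqᵢqⱼ/rᵢⱼ.
Pair separations: r₁₂ = 0.333 m.
U = (-0.426) = -0.426 J.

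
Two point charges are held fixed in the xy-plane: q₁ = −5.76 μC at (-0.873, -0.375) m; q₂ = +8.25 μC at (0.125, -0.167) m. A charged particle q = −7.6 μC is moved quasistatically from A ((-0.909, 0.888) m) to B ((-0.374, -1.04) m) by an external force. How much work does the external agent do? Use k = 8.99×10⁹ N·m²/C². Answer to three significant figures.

For quasistatic motion the external work equals the change in potential energy: W_ext = qΔV = q(V_B − V_A).
At A: distances to the source charges are 1.26 m, 1.48 m; V_A = Σ kqᵢ/rᵢ = 9220 V.
At B: distances to the source charges are 0.831 m, 1.01 m; V_B = Σ kqᵢ/rᵢ = 1.15×10⁴ V.
ΔV = V_B − V_A = 2250 V.
W_ext = qΔV = (-7.60×10⁻⁶ C)(2250 V) = -0.0171 J.

-0.0171 J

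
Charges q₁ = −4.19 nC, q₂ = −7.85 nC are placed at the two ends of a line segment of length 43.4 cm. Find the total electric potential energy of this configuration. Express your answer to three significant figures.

6.81×10⁻⁷ J

The work to assemble the configuration equals its total potential energy, U = Σ kqᵢqⱼ/rᵢⱼ over all pairs.
The separation is r = 0.434 m.
U = (6.81×10⁻⁷) = 6.81×10⁻⁷ J.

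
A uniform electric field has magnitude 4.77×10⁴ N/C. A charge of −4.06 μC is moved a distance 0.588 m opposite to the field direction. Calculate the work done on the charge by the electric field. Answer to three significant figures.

0.114 J

The potential change for a displacement 0.588 m opposite to the field direction is ΔV = +Ed = 2.80×10⁴ V.
W_field = −qΔV = 0.114 J.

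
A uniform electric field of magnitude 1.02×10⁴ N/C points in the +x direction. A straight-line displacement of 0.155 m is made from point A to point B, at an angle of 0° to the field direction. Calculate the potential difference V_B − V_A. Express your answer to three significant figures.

Only the component of displacement along E changes the potential: ΔV = −E·d·cosθ.
ΔV = −(1.02×10⁴ V/m)(0.155 m)cos0° = -1580 V.

-1580 V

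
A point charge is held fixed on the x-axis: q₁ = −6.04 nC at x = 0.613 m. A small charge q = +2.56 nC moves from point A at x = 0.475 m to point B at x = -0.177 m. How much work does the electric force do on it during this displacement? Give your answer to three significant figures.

-8.31×10⁻⁷ J

The work done by the electric force is W_field = −ΔU = −q(V_B − V_A) = q(V_A − V_B).
At A: distance to the source charge is 0.138 m; V_A = kq₁/r = -393 V.
At B: distance to the source charge is 0.790 m; V_B = kq₁/r = -68.7 V.
ΔV = V_B − V_A = 325 V.
W_field = −qΔV = −(2.56×10⁻⁹ C)(325 V) = -8.31×10⁻⁷ J.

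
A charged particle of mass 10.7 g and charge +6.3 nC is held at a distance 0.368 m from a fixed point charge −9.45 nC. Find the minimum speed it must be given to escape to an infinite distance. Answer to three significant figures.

0.0165 m/s

To just escape, total mechanical energy must reach zero at infinity: ½mv²_min + U = 0, so ½mv²_min = −U = |kQq|/r.
|U| = |kQq|/r = (8.99×10⁹ N·m²/C²)(9.45×10⁻⁹)(6.30×10⁻⁹)/(0.368) = 1.45×10⁻⁶ J.
v_min = √(2|U|/m) = √(2·1.45×10⁻⁶/0.0107) = 0.0165 m/s.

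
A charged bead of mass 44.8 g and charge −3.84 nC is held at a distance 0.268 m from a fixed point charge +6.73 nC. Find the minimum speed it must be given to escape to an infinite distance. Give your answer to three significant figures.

6.22×10⁻³ m/s

To just escape, total mechanical energy must reach zero at infinity: ½mv²_min + U = 0, so ½mv²_min = −U = |kQq|/r.
|U| = |kQq|/r = (8.99×10⁹ N·m²/C²)(6.73×10⁻⁹)(3.84×10⁻⁹)/(0.268) = 8.67×10⁻⁷ J.
v_min = √(2|U|/m) = √(2·8.67×10⁻⁷/0.0448) = 6.22×10⁻³ m/s.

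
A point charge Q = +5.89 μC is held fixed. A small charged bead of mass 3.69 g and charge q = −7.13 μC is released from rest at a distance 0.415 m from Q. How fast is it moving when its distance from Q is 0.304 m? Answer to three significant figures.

Only the electrostatic force acts, so mechanical energy is conserved: ½mv² = U₁ − U₂ = kQq(1/r₁ − 1/r₂).
U₁ − U₂ = (8.99×10⁹ N·m²/C²)(5.89×10⁻⁶ C)(-7.13×10⁻⁶ C)(1/0.415 − 1/0.304) = 0.332 J.
v = √(2·0.332/3.69×10⁻³) = 13.4 m/s.

13.4 m/s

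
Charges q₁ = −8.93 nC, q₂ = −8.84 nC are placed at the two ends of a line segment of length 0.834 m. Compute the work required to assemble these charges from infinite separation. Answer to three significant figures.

8.51×10⁻⁷ J

The work to assemble the configuration equals its total potential energy, U = Σ kqᵢqⱼ/rᵢⱼ over all pairs.
The separation is r = 0.834 m.
U = (8.51×10⁻⁷) = 8.51×10⁻⁷ J.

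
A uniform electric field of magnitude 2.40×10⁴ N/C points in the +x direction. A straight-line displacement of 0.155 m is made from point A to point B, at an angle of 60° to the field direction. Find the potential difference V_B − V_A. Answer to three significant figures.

Only the component of displacement along E changes the potential: ΔV = −E·d·cosθ.
ΔV = −(2.40×10⁴ V/m)(0.155 m)cos60° = -1860 V.

-1860 V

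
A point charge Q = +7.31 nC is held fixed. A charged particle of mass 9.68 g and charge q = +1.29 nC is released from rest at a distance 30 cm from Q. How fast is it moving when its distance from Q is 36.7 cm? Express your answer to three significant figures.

3.26×10⁻³ m/s

Only the electrostatic force acts, so mechanical energy is conserved: ½mv² = U₁ − U₂ = kQq(1/r₁ − 1/r₂).
U₁ − U₂ = (8.99×10⁹ N·m²/C²)(7.31×10⁻⁹ C)(1.29×10⁻⁹ C)(1/0.300 − 1/0.367) = 5.16×10⁻⁸ J.
v = √(2·5.16×10⁻⁸/9.68×10⁻³) = 3.26×10⁻³ m/s.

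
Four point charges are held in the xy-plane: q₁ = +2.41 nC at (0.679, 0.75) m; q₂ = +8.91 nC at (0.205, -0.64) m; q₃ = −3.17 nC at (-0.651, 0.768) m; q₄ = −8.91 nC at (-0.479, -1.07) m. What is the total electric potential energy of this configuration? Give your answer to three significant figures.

The assembly work is the sum of pairwise potential energies, U = Σ_{i<j} kqᵢqⱼ/rᵢⱼ.
Pair separations: r₁₂ = 1.47 m, r₁₃ = 1.33 m, r₁₄ = 2.16 m, r₂₃ = 1.65 m, r₂₄ = 0.808 m, r₃₄ = 1.85 m.
Summing all 6 pair terms gives U = -9.10×10⁻⁷ J.

-9.10×10⁻⁷ J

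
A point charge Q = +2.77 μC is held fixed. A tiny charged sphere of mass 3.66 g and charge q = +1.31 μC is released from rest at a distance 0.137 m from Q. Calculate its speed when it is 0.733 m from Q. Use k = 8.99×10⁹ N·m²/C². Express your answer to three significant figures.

10.3 m/s

Only the electrostatic force acts, so mechanical energy is conserved: ½mv² = U₁ − U₂ = kQq(1/r₁ − 1/r₂).
U₁ − U₂ = (8.99×10⁹ N·m²/C²)(2.77×10⁻⁶ C)(1.31×10⁻⁶ C)(1/0.137 − 1/0.733) = 0.194 J.
v = √(2·0.194/3.66×10⁻³) = 10.3 m/s.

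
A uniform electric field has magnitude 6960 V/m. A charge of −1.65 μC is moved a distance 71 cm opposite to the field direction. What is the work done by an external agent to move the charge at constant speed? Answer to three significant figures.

-8.15×10⁻³ J

The potential change for a displacement 71 cm opposite to the field direction is ΔV = +Ed = 4940 V.
W_ext = qΔV = -8.15×10⁻³ J.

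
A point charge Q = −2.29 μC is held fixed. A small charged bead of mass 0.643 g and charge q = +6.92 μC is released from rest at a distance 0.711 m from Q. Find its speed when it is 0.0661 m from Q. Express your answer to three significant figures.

Only the electrostatic force acts, so mechanical energy is conserved: ½mv² = U₁ − U₂ = kQq(1/r₁ − 1/r₂).
U₁ − U₂ = (8.99×10⁹ N·m²/C²)(-2.29×10⁻⁶ C)(6.92×10⁻⁶ C)(1/0.711 − 1/0.0661) = 1.95 J.
v = √(2·1.95/6.43×10⁻⁴) = 78.0 m/s.

78.0 m/s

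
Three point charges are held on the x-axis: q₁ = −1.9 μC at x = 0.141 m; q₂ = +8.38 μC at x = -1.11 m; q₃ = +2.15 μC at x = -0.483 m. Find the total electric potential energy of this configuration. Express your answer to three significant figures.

The work to assemble the configuration equals its total potential energy, U = Σ kqᵢqⱼ/rᵢⱼ over all pairs.
Pair separations: r₁₂ = 1.25 m, r₁₃ = 0.624 m, r₂₃ = 0.627 m.
U = (-0.114) + (-0.0589) + (0.258) = 0.0851 J.

0.0851 J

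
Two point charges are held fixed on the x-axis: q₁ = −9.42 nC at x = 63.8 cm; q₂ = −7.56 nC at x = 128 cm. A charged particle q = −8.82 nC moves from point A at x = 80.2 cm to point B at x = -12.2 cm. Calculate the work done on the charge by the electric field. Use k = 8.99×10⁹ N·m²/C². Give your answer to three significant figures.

4.40×10⁻⁶ J

The work done by the electric force is W_field = −ΔU = −q(V_B − V_A) = q(V_A − V_B).
At A: distances to the source charges are 0.164 m, 0.478 m; V_A = Σ kqᵢ/rᵢ = -659 V.
At B: distances to the source charges are 0.760 m, 1.40 m; V_B = Σ kqᵢ/rᵢ = -160 V.
ΔV = V_B − V_A = 499 V.
W_field = −qΔV = −(-8.82×10⁻⁹ C)(499 V) = 4.40×10⁻⁶ J.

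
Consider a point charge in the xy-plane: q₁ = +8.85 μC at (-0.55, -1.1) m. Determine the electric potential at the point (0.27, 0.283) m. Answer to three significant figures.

The total potential is the scalar sum of each charge's contribution, V = Σ kqᵢ/rᵢ.
Distances from the field point to each charge: r₁ = 1.61 m.
V = k[(8.85×10⁻⁶)/(1.61)] = 4.95×10⁴ V.

4.95×10⁴ V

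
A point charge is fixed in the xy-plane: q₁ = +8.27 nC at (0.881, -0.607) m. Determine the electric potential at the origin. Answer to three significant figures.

Electric potential is a scalar, so the contributions from each charge add algebraically: V = Σ kqᵢ/rᵢ.
Distances from the field point to each charge: r₁ = 1.07 m.
V = k[(8.27×10⁻⁹)/(1.07)] = 69.5 V.

69.5 V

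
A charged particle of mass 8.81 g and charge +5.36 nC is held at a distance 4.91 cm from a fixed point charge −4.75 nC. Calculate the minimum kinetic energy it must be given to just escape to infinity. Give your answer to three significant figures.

To just escape, total mechanical energy must reach zero at infinity: ½mv²_min + U = 0, so ½mv²_min = −U = |kQq|/r.
|U| = |kQq|/r = (8.99×10⁹ N·m²/C²)(4.75×10⁻⁹)(5.36×10⁻⁹)/(0.0491) = 4.66×10⁻⁶ J.

4.66×10⁻⁶ J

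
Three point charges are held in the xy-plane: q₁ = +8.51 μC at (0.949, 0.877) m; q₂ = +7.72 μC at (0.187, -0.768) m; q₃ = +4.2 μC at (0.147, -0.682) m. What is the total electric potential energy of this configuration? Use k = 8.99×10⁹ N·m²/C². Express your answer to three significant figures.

The assembly work is the sum of pairwise potential energies, U = Σ_{i<j} kqᵢqⱼ/rᵢⱼ.
Pair separations: r₁₂ = 1.81 m, r₁₃ = 1.75 m, r₂₃ = 0.0948 m.
U = (0.326) + (0.183) + (3.07) = 3.58 J.

3.58 J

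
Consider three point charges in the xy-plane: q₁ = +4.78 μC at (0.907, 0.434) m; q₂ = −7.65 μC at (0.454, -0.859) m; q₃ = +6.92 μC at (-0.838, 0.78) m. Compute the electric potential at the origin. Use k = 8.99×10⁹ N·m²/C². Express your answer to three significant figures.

The total potential is the scalar sum of each charge's contribution, V = Σ kqᵢ/rᵢ.
Distances from the field point to each charge: r₁ = 1.01 m, r₂ = 0.972 m, r₃ = 1.14 m.
V = k[(4.78×10⁻⁶)/(1.01) + (-7.65×10⁻⁶)/(0.972) + (6.92×10⁻⁶)/(1.14)] = 2.63×10⁴ V.

2.63×10⁴ V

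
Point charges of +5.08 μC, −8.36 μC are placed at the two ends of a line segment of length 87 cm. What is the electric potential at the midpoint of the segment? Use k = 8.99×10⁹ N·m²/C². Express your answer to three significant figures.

-6.78×10⁴ V

Electric potential is a scalar, so the contributions from each charge add algebraically: V = Σ kqᵢ/rᵢ.
Each charge is 0.435 m from the midpoint.
V = k[(5.08×10⁻⁶)/(0.435) + (-8.36×10⁻⁶)/(0.435)] = -6.78×10⁴ V.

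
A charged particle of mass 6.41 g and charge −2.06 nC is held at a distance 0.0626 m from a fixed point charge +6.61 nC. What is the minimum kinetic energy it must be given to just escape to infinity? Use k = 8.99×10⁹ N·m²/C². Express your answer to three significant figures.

To just escape, total mechanical energy must reach zero at infinity: ½mv²_min + U = 0, so ½mv²_min = −U = |kQq|/r.
|U| = |kQq|/r = (8.99×10⁹ N·m²/C²)(6.61×10⁻⁹)(2.06×10⁻⁹)/(0.0626) = 1.96×10⁻⁶ J.

1.96×10⁻⁶ J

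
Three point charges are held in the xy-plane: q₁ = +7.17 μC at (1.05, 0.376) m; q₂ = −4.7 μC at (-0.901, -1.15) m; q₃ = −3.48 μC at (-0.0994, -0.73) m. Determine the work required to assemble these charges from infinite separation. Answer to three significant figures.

The assembly work is the sum of pairwise potential energies, U = Σ_{i<j} kqᵢqⱼ/rᵢⱼ.
Pair separations: r₁₂ = 2.48 m, r₁₃ = 1.60 m, r₂₃ = 0.905 m.
U = (-0.122) + (-0.141) + (0.162) = -0.100 J.

-0.100 J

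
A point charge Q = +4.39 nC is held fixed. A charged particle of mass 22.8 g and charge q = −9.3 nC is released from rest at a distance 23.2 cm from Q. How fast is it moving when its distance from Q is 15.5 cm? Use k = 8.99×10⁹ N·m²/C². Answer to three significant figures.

Only the electrostatic force acts, so mechanical energy is conserved: ½mv² = U₁ − U₂ = kQq(1/r₁ − 1/r₂).
U₁ − U₂ = (8.99×10⁹ N·m²/C²)(4.39×10⁻⁹ C)(-9.30×10⁻⁹ C)(1/0.232 − 1/0.155) = 7.86×10⁻⁷ J.
v = √(2·7.86×10⁻⁷/0.0228) = 8.30×10⁻³ m/s.

8.30×10⁻³ m/s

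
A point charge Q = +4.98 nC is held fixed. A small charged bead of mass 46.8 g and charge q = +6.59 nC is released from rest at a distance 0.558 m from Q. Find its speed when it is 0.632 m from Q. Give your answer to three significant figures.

1.63×10⁻³ m/s

Only the electrostatic force acts, so mechanical energy is conserved: ½mv² = U₁ − U₂ = kQq(1/r₁ − 1/r₂).
U₁ − U₂ = (8.99×10⁹ N·m²/C²)(4.98×10⁻⁹ C)(6.59×10⁻⁹ C)(1/0.558 − 1/0.632) = 6.19×10⁻⁸ J.
v = √(2·6.19×10⁻⁸/0.0468) = 1.63×10⁻³ m/s.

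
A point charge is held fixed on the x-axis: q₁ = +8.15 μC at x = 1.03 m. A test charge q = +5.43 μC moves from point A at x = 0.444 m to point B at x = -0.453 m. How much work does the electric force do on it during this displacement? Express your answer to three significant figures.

0.411 J

The work done by the electric force is W_field = −ΔU = −q(V_B − V_A) = q(V_A − V_B).
At A: distance to the source charge is 0.586 m; V_A = kq₁/r = 1.25×10⁵ V.
At B: distance to the source charge is 1.48 m; V_B = kq₁/r = 4.94×10⁴ V.
ΔV = V_B − V_A = -7.56×10⁴ V.
W_field = −qΔV = −(5.43×10⁻⁶ C)(-7.56×10⁴ V) = 0.411 J.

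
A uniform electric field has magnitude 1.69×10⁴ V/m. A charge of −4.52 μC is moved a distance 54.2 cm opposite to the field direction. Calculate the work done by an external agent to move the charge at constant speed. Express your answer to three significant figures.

-0.0414 J

The potential change for a displacement 54.2 cm opposite to the field direction is ΔV = +Ed = 9160 V.
W_ext = qΔV = -0.0414 J.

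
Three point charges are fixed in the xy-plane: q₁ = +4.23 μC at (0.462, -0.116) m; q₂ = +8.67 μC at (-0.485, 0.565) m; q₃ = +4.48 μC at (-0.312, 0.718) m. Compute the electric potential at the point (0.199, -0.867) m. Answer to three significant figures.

The total potential is the scalar sum of each charge's contribution, V = Σ kqᵢ/rᵢ.
Distances from the field point to each charge: r₁ = 0.796 m, r₂ = 1.59 m, r₃ = 1.67 m.
V = k[(4.23×10⁻⁶)/(0.796) + (8.67×10⁻⁶)/(1.59) + (4.48×10⁻⁶)/(1.67)] = 1.21×10⁵ V.

1.21×10⁵ V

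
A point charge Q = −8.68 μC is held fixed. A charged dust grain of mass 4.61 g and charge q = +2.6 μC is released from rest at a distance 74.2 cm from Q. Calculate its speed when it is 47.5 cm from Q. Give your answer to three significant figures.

Only the electrostatic force acts, so mechanical energy is conserved: ½mv² = U₁ − U₂ = kQq(1/r₁ − 1/r₂).
U₁ − U₂ = (8.99×10⁹ N·m²/C²)(-8.68×10⁻⁶ C)(2.60×10⁻⁶ C)(1/0.742 − 1/0.475) = 0.154 J.
v = √(2·0.154/4.61×10⁻³) = 8.17 m/s.

8.17 m/s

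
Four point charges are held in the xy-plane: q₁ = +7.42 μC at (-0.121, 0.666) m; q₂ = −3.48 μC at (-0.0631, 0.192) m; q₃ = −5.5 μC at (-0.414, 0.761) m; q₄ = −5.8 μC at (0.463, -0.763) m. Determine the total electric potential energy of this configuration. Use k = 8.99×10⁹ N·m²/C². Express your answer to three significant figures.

The assembly work is the sum of pairwise potential energies, U = Σ_{i<j} kqᵢqⱼ/rᵢⱼ.
Pair separations: r₁₂ = 0.478 m, r₁₃ = 0.308 m, r₁₄ = 1.54 m, r₂₃ = 0.668 m, r₂₄ = 1.09 m, r₃₄ = 1.76 m.
Summing all 6 pair terms gives U = -1.34 J.

-1.34 J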